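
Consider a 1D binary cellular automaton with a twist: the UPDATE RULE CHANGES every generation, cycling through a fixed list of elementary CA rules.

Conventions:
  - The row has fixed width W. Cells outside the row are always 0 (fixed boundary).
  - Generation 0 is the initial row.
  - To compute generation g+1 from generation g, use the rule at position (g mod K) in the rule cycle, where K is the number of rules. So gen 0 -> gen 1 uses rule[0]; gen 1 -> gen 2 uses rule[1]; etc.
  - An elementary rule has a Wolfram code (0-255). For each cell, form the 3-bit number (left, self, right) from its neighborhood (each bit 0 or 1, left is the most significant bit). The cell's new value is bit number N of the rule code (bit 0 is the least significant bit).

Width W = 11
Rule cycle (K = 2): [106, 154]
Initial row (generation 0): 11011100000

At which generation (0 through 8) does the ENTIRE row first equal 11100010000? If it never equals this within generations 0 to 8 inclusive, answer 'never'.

Gen 0: 11011100000
Gen 1 (rule 106): 11110100000
Gen 2 (rule 154): 11100010000
Gen 3 (rule 106): 10100100000
Gen 4 (rule 154): 00011010000
Gen 5 (rule 106): 00111100000
Gen 6 (rule 154): 01111010000
Gen 7 (rule 106): 11001100000
Gen 8 (rule 154): 10111010000

Answer: 2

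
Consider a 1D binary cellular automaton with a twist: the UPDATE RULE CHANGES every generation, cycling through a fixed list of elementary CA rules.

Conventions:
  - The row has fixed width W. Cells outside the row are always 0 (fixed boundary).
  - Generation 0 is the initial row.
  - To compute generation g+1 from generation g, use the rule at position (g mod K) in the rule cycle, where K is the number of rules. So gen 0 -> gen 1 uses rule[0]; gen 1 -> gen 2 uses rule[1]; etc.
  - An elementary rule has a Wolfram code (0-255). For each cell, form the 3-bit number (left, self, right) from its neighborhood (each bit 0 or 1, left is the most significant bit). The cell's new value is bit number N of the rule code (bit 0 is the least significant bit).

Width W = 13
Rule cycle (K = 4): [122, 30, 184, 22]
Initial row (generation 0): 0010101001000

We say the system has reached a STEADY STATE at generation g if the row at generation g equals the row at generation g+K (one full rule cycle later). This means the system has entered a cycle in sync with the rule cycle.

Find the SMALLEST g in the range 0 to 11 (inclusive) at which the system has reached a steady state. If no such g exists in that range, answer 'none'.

Answer: 5

Derivation:
Gen 0: 0010101001000
Gen 1 (rule 122): 0101010110100
Gen 2 (rule 30): 1101010100110
Gen 3 (rule 184): 1010101010101
Gen 4 (rule 22): 1010101010101
Gen 5 (rule 122): 0101010101010
Gen 6 (rule 30): 1101010101011
Gen 7 (rule 184): 1010101010110
Gen 8 (rule 22): 1010101010001
Gen 9 (rule 122): 0101010101010
Gen 10 (rule 30): 1101010101011
Gen 11 (rule 184): 1010101010110
Gen 12 (rule 22): 1010101010001
Gen 13 (rule 122): 0101010101010
Gen 14 (rule 30): 1101010101011
Gen 15 (rule 184): 1010101010110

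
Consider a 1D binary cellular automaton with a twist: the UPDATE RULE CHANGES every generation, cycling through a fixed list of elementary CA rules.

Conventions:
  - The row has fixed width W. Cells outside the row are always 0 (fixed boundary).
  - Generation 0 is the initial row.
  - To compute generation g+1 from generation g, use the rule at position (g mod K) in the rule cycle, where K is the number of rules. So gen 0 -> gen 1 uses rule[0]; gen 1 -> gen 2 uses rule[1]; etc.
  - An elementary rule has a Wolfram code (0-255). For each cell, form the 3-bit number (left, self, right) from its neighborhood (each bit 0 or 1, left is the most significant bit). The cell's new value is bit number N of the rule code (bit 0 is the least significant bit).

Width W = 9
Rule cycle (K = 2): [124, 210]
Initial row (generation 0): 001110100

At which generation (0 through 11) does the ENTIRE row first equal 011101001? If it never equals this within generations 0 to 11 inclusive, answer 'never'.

Gen 0: 001110100
Gen 1 (rule 124): 001011110
Gen 2 (rule 210): 010001111
Gen 3 (rule 124): 011001001
Gen 4 (rule 210): 101110110
Gen 5 (rule 124): 111011111
Gen 6 (rule 210): 011001111
Gen 7 (rule 124): 011101001
Gen 8 (rule 210): 101100110
Gen 9 (rule 124): 111110111
Gen 10 (rule 210): 011110011
Gen 11 (rule 124): 010011011

Answer: 7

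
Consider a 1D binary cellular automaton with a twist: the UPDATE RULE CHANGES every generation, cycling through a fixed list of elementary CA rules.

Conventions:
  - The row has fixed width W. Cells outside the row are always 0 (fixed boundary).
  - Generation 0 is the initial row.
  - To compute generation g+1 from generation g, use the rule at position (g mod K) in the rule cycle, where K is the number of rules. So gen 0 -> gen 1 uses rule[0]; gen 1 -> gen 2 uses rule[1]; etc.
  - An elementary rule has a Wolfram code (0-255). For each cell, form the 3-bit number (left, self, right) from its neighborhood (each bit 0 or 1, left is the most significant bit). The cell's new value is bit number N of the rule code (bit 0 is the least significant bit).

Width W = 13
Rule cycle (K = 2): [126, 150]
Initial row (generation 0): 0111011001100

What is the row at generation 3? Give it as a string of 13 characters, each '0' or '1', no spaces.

Answer: 0001100000111

Derivation:
Gen 0: 0111011001100
Gen 1 (rule 126): 1101111111110
Gen 2 (rule 150): 0000111111101
Gen 3 (rule 126): 0001100000111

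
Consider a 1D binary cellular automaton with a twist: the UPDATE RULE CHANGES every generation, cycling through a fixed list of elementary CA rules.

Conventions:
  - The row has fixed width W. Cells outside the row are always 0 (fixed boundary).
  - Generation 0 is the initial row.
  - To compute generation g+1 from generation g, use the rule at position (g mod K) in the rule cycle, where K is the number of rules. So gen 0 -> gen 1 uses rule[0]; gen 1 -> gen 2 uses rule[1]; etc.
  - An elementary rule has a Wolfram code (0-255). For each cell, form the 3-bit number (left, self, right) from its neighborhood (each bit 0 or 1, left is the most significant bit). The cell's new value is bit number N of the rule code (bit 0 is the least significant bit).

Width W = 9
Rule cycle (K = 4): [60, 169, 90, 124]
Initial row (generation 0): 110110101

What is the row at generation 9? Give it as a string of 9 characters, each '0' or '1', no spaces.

Gen 0: 110110101
Gen 1 (rule 60): 101101111
Gen 2 (rule 169): 011011110
Gen 3 (rule 90): 111010011
Gen 4 (rule 124): 101111011
Gen 5 (rule 60): 111000110
Gen 6 (rule 169): 110010100
Gen 7 (rule 90): 111100010
Gen 8 (rule 124): 100110011
Gen 9 (rule 60): 110101010

Answer: 110101010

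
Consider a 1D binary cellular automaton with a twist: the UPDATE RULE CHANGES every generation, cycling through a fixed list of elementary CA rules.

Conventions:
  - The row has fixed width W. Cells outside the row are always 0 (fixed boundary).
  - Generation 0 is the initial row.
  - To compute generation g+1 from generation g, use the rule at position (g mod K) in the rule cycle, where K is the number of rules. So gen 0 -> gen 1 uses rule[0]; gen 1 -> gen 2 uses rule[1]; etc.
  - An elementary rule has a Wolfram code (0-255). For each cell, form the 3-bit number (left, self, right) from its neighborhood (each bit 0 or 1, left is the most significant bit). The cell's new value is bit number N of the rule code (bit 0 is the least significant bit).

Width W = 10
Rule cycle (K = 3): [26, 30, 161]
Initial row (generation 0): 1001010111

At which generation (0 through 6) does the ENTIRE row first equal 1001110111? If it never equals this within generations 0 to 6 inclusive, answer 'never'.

Gen 0: 1001010111
Gen 1 (rule 26): 0110000100
Gen 2 (rule 30): 1101001110
Gen 3 (rule 161): 0010000100
Gen 4 (rule 26): 0101001010
Gen 5 (rule 30): 1101111011
Gen 6 (rule 161): 0010110100

Answer: never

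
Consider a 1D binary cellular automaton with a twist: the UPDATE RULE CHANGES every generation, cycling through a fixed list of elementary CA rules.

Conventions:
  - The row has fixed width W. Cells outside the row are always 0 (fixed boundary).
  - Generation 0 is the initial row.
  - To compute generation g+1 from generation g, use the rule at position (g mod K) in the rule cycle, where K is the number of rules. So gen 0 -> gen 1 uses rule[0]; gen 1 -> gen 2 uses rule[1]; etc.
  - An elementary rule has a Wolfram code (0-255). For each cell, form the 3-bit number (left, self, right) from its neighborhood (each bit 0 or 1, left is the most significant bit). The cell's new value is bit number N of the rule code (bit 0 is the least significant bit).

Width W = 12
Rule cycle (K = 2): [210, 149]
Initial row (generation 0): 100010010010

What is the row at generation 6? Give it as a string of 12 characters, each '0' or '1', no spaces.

Answer: 000100110101

Derivation:
Gen 0: 100010010010
Gen 1 (rule 210): 010101101101
Gen 2 (rule 149): 010100000001
Gen 3 (rule 210): 100010000010
Gen 4 (rule 149): 111011111011
Gen 5 (rule 210): 011001111001
Gen 6 (rule 149): 000100110101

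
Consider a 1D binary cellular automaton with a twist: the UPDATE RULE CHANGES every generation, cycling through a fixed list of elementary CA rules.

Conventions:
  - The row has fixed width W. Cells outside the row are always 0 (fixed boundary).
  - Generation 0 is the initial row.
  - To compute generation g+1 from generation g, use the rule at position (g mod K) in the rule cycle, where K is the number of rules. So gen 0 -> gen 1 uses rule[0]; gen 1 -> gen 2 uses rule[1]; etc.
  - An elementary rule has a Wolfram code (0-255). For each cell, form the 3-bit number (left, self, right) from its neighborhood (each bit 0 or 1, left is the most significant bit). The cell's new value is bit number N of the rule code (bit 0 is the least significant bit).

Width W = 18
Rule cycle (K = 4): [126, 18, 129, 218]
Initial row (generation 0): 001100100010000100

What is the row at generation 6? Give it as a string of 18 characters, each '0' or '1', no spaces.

Answer: 001000000010000000

Derivation:
Gen 0: 001100100010000100
Gen 1 (rule 126): 011111110111001110
Gen 2 (rule 18): 100000000000110001
Gen 3 (rule 129): 001111111110000100
Gen 4 (rule 218): 011111111111001010
Gen 5 (rule 126): 110000000001111111
Gen 6 (rule 18): 001000000010000000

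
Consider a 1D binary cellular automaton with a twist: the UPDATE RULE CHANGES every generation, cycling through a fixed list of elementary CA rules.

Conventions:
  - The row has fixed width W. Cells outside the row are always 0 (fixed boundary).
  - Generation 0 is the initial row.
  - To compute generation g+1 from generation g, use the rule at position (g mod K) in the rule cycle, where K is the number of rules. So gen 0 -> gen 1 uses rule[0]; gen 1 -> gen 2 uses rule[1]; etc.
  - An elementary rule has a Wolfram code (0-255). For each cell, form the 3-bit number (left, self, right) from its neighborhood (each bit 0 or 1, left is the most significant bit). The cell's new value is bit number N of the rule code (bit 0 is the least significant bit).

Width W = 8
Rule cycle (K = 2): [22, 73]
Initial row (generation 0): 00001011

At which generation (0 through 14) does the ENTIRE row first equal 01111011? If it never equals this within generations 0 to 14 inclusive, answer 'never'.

Gen 0: 00001011
Gen 1 (rule 22): 00011000
Gen 2 (rule 73): 11011011
Gen 3 (rule 22): 00000000
Gen 4 (rule 73): 11111111
Gen 5 (rule 22): 00000000
Gen 6 (rule 73): 11111111
Gen 7 (rule 22): 00000000
Gen 8 (rule 73): 11111111
Gen 9 (rule 22): 00000000
Gen 10 (rule 73): 11111111
Gen 11 (rule 22): 00000000
Gen 12 (rule 73): 11111111
Gen 13 (rule 22): 00000000
Gen 14 (rule 73): 11111111

Answer: never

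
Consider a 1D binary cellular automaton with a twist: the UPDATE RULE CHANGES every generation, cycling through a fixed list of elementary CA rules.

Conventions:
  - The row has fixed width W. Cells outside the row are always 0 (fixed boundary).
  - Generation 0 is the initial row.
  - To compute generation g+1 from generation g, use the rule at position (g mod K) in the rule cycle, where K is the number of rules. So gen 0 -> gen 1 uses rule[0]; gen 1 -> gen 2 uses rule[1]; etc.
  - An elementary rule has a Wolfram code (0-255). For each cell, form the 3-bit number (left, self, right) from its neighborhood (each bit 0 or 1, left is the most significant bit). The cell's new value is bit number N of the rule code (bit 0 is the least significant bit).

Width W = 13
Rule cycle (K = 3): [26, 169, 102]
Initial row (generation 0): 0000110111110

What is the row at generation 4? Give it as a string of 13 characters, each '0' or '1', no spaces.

Answer: 1100100100010

Derivation:
Gen 0: 0000110111110
Gen 1 (rule 26): 0001100100001
Gen 2 (rule 169): 1101000001100
Gen 3 (rule 102): 0111000010100
Gen 4 (rule 26): 1100100100010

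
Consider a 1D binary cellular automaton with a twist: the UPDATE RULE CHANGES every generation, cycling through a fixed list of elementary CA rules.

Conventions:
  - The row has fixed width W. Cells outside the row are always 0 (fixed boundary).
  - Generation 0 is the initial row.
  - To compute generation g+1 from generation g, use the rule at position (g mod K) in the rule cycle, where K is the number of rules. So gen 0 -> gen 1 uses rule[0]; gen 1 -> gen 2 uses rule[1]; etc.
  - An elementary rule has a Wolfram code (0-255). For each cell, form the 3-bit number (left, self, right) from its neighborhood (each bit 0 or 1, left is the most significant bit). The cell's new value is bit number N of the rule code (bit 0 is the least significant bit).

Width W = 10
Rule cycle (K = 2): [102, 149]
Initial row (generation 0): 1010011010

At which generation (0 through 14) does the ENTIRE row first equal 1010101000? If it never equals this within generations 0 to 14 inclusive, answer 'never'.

Answer: 10

Derivation:
Gen 0: 1010011010
Gen 1 (rule 102): 1110101110
Gen 2 (rule 149): 0100100101
Gen 3 (rule 102): 1101101111
Gen 4 (rule 149): 0000000110
Gen 5 (rule 102): 0000001010
Gen 6 (rule 149): 1111101011
Gen 7 (rule 102): 0000111101
Gen 8 (rule 149): 1110011001
Gen 9 (rule 102): 0010101011
Gen 10 (rule 149): 1010101000
Gen 11 (rule 102): 1111111000
Gen 12 (rule 149): 0111110111
Gen 13 (rule 102): 1000011001
Gen 14 (rule 149): 1111000101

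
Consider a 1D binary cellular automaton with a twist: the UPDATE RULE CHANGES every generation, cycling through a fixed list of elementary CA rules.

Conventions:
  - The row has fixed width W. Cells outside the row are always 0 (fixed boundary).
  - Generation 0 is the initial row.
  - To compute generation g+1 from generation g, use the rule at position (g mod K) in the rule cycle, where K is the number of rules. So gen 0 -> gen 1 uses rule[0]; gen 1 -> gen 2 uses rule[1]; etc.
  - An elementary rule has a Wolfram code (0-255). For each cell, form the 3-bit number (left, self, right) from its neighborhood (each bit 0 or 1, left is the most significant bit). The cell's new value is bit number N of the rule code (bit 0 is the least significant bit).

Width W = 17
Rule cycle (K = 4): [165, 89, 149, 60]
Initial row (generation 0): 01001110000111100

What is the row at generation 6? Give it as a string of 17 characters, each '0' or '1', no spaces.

Gen 0: 01001110000111100
Gen 1 (rule 165): 01000100110011001
Gen 2 (rule 89): 00110010111011100
Gen 3 (rule 149): 10001010010001011
Gen 4 (rule 60): 11001111011001110
Gen 5 (rule 165): 00000110100000100
Gen 6 (rule 89): 11110110011110011

Answer: 11110110011110011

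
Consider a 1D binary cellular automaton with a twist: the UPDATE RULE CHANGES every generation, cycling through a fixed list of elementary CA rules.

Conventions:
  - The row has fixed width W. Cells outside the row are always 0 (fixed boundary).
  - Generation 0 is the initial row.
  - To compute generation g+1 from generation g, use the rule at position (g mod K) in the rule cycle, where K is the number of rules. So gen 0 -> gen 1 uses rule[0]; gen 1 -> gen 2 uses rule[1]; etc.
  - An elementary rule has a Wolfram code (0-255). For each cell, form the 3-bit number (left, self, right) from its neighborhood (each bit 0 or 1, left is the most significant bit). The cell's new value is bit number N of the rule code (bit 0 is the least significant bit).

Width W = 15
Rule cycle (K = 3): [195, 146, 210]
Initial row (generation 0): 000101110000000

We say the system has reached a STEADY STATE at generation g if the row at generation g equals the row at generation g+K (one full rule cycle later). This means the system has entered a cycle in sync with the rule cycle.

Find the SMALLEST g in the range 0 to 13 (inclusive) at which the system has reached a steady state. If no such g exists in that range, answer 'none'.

Answer: none

Derivation:
Gen 0: 000101110000000
Gen 1 (rule 195): 111000110111111
Gen 2 (rule 146): 010101000011110
Gen 3 (rule 210): 100000100101111
Gen 4 (rule 195): 001111001000111
Gen 5 (rule 146): 010110110101010
Gen 6 (rule 210): 100010010000001
Gen 7 (rule 195): 001100100111110
Gen 8 (rule 146): 010011011011101
Gen 9 (rule 210): 101101001001100
Gen 10 (rule 195): 000100010010101
Gen 11 (rule 146): 001010101100000
Gen 12 (rule 210): 010000000110000
Gen 13 (rule 195): 100111111010111
Gen 14 (rule 146): 011011110000010
Gen 15 (rule 210): 101001111000101
Gen 16 (rule 195): 000010111011000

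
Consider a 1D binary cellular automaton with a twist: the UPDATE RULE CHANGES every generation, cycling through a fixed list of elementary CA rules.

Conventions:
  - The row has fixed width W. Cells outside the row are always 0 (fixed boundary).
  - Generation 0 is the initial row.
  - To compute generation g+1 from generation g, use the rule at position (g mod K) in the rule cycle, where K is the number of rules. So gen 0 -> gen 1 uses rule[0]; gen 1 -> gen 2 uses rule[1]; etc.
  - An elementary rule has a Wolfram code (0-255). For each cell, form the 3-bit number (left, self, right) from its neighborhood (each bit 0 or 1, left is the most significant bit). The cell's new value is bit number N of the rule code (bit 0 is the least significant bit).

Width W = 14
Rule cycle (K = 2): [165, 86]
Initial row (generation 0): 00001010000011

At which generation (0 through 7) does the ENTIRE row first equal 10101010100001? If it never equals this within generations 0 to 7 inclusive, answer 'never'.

Gen 0: 00001010000011
Gen 1 (rule 165): 11101110111000
Gen 2 (rule 86): 00100010001100
Gen 3 (rule 165): 10101010100001
Gen 4 (rule 86): 10101010110011
Gen 5 (rule 165): 11111111000000
Gen 6 (rule 86): 00000001100000
Gen 7 (rule 165): 11111100001111

Answer: 3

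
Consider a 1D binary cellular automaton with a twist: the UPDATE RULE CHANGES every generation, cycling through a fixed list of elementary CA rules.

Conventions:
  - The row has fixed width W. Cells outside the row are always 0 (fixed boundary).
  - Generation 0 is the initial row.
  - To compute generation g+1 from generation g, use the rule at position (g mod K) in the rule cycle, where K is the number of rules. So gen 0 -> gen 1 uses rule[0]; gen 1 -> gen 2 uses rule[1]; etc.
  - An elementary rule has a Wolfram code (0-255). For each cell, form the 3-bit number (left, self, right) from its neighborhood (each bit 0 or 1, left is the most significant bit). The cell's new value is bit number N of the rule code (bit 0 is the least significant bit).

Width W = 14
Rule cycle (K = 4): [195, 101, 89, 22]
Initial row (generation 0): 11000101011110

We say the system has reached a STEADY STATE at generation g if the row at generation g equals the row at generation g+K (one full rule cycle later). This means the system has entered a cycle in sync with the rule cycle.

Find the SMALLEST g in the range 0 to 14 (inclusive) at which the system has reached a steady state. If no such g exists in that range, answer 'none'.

Answer: none

Derivation:
Gen 0: 11000101011110
Gen 1 (rule 195): 01011000001110
Gen 2 (rule 101): 01101011100010
Gen 3 (rule 89): 01100010111001
Gen 4 (rule 22): 10010110000111
Gen 5 (rule 195): 00100010111011
Gen 6 (rule 101): 10101011001101
Gen 7 (rule 89): 00000011101100
Gen 8 (rule 22): 00000100000010
Gen 9 (rule 195): 11111001111100
Gen 10 (rule 101): 00001000000101
Gen 11 (rule 89): 11100111110000
Gen 12 (rule 22): 00011000001000
Gen 13 (rule 195): 11101011110011
Gen 14 (rule 101): 00111100010001
Gen 15 (rule 89): 10100111001100
Gen 16 (rule 22): 10111000110010
Gen 17 (rule 195): 00011011010100
Gen 18 (rule 101): 11001101111101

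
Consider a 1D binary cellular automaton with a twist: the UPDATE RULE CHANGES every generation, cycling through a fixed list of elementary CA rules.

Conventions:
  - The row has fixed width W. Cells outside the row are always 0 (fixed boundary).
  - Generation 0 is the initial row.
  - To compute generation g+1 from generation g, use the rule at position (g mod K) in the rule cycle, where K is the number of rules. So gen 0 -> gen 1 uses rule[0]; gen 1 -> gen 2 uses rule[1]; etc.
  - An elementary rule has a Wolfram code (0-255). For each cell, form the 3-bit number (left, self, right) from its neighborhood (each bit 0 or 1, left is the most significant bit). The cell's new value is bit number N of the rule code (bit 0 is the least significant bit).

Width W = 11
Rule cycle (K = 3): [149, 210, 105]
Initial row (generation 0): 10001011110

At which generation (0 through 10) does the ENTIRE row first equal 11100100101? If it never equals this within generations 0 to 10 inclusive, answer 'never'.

Gen 0: 10001011110
Gen 1 (rule 149): 11101001101
Gen 2 (rule 210): 01100110100
Gen 3 (rule 105): 01100111001
Gen 4 (rule 149): 00010010101
Gen 5 (rule 210): 00101100000
Gen 6 (rule 105): 10011101111
Gen 7 (rule 149): 11001000110
Gen 8 (rule 210): 01110101011
Gen 9 (rule 105): 01011010111
Gen 10 (rule 149): 01000010010

Answer: never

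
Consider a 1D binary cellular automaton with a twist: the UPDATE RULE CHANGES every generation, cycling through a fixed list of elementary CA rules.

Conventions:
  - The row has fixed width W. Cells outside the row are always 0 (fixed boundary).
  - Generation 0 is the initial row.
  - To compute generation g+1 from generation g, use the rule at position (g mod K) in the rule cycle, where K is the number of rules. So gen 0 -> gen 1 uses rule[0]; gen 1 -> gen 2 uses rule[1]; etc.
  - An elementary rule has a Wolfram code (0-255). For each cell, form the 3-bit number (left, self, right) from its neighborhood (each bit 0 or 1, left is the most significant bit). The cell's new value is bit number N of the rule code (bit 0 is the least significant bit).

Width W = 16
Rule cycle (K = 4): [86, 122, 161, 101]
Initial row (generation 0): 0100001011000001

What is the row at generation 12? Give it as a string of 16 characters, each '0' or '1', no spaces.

Gen 0: 0100001011000001
Gen 1 (rule 86): 1110011001100011
Gen 2 (rule 122): 1011111111110111
Gen 3 (rule 161): 0101111111101010
Gen 4 (rule 101): 0110000000111110
Gen 5 (rule 86): 1011000001000011
Gen 6 (rule 122): 0111100010100111
Gen 7 (rule 161): 0011001001000010
Gen 8 (rule 101): 1001001001011010
Gen 9 (rule 86): 1111111111001011
Gen 10 (rule 122): 1000000001110111
Gen 11 (rule 161): 0011111100101010
Gen 12 (rule 101): 1000000100111110

Answer: 1000000100111110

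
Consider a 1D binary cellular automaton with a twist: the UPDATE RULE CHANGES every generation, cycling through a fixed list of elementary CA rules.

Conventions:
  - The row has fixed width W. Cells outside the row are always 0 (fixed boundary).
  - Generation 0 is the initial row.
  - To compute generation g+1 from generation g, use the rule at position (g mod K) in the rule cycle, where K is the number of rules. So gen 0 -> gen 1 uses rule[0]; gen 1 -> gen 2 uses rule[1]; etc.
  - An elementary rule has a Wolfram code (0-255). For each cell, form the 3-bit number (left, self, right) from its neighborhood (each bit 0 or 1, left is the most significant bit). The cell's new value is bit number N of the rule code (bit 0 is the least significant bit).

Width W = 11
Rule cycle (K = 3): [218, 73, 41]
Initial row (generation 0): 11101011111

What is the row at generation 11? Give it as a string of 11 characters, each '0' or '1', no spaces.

Answer: 11010000010

Derivation:
Gen 0: 11101011111
Gen 1 (rule 218): 11100011111
Gen 2 (rule 73): 10101010001
Gen 3 (rule 41): 01010100100
Gen 4 (rule 218): 10000011010
Gen 5 (rule 73): 00111011000
Gen 6 (rule 41): 10100110011
Gen 7 (rule 218): 00011111111
Gen 8 (rule 73): 11010000001
Gen 9 (rule 41): 10100111100
Gen 10 (rule 218): 00011111110
Gen 11 (rule 73): 11010000010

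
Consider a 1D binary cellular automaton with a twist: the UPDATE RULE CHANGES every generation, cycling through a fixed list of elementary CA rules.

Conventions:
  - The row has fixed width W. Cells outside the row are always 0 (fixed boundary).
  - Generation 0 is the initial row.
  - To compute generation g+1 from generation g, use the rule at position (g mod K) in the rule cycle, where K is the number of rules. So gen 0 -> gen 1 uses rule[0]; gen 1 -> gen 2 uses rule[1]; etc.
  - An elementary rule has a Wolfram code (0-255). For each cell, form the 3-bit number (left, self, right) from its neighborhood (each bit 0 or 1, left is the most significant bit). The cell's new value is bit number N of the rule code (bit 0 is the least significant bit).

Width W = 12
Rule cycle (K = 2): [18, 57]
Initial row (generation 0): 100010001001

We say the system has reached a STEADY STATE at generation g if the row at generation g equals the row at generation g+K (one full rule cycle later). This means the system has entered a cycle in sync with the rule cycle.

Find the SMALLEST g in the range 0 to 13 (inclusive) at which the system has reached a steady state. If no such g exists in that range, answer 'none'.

Gen 0: 100010001001
Gen 1 (rule 18): 010101010110
Gen 2 (rule 57): 001010101101
Gen 3 (rule 18): 010000000000
Gen 4 (rule 57): 001111111111
Gen 5 (rule 18): 010000000000
Gen 6 (rule 57): 001111111111
Gen 7 (rule 18): 010000000000
Gen 8 (rule 57): 001111111111
Gen 9 (rule 18): 010000000000
Gen 10 (rule 57): 001111111111
Gen 11 (rule 18): 010000000000
Gen 12 (rule 57): 001111111111
Gen 13 (rule 18): 010000000000
Gen 14 (rule 57): 001111111111
Gen 15 (rule 18): 010000000000

Answer: 3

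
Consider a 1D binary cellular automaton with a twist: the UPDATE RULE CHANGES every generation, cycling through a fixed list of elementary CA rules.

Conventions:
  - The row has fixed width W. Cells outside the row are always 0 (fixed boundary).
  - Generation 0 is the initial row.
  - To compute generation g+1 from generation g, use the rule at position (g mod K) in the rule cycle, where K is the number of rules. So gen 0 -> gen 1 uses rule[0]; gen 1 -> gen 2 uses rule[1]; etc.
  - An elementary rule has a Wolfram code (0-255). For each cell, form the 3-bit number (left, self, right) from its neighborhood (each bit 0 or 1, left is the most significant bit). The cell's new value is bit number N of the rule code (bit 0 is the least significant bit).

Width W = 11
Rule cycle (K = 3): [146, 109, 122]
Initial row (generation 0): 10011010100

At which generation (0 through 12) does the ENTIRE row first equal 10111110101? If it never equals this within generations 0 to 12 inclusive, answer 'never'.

Gen 0: 10011010100
Gen 1 (rule 146): 01100000010
Gen 2 (rule 109): 01101111010
Gen 3 (rule 122): 11111001101
Gen 4 (rule 146): 01110110000
Gen 5 (rule 109): 01011110111
Gen 6 (rule 122): 10110011101
Gen 7 (rule 146): 00001101000
Gen 8 (rule 109): 11101111011
Gen 9 (rule 122): 10111001111
Gen 10 (rule 146): 00010110110
Gen 11 (rule 109): 11011111110
Gen 12 (rule 122): 11110000011

Answer: never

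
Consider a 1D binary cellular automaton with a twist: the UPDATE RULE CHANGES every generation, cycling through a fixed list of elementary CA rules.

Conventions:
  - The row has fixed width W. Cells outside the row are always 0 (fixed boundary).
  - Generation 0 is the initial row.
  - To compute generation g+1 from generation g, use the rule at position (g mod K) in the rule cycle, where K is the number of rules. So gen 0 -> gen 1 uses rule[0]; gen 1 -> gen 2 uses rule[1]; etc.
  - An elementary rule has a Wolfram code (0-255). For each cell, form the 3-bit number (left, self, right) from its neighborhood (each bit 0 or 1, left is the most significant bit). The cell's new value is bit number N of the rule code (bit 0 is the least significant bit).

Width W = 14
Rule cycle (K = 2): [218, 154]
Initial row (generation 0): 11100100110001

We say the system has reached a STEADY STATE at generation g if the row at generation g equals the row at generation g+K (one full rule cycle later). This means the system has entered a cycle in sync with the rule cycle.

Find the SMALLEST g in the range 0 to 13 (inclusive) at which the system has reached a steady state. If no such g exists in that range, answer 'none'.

Answer: 3

Derivation:
Gen 0: 11100100110001
Gen 1 (rule 218): 11111011111010
Gen 2 (rule 154): 11110011110001
Gen 3 (rule 218): 11111111111010
Gen 4 (rule 154): 11111111110001
Gen 5 (rule 218): 11111111111010
Gen 6 (rule 154): 11111111110001
Gen 7 (rule 218): 11111111111010
Gen 8 (rule 154): 11111111110001
Gen 9 (rule 218): 11111111111010
Gen 10 (rule 154): 11111111110001
Gen 11 (rule 218): 11111111111010
Gen 12 (rule 154): 11111111110001
Gen 13 (rule 218): 11111111111010
Gen 14 (rule 154): 11111111110001
Gen 15 (rule 218): 11111111111010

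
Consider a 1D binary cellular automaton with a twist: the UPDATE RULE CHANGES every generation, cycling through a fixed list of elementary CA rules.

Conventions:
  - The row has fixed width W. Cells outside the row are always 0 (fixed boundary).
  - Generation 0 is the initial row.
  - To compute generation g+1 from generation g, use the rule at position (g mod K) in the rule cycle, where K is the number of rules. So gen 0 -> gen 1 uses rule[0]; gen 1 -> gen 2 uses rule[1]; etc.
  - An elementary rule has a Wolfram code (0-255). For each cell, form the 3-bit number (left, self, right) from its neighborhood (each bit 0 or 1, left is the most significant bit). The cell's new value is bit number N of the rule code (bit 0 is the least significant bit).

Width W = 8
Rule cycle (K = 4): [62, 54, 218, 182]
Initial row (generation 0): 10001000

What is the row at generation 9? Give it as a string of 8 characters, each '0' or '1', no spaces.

Answer: 11111000

Derivation:
Gen 0: 10001000
Gen 1 (rule 62): 11011100
Gen 2 (rule 54): 00100010
Gen 3 (rule 218): 01010101
Gen 4 (rule 182): 11111111
Gen 5 (rule 62): 10000000
Gen 6 (rule 54): 11000000
Gen 7 (rule 218): 11100000
Gen 8 (rule 182): 01010000
Gen 9 (rule 62): 11111000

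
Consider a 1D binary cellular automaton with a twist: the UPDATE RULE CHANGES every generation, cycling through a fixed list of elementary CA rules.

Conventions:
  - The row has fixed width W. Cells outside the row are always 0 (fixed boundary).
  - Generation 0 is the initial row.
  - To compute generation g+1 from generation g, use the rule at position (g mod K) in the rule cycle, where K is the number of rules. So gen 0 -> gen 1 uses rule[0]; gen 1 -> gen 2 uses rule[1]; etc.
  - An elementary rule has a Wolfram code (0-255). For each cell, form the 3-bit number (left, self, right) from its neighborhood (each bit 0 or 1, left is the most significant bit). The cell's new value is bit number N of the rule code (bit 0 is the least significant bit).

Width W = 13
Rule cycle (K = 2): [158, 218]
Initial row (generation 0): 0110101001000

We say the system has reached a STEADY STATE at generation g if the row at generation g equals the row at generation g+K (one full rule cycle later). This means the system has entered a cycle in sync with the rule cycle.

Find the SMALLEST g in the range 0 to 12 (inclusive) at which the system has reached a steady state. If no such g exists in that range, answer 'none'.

Answer: 10

Derivation:
Gen 0: 0110101001000
Gen 1 (rule 158): 1100101111100
Gen 2 (rule 218): 1111001111110
Gen 3 (rule 158): 1110111111101
Gen 4 (rule 218): 1110111111100
Gen 5 (rule 158): 1100111111010
Gen 6 (rule 218): 1111111111001
Gen 7 (rule 158): 1111111110111
Gen 8 (rule 218): 1111111110111
Gen 9 (rule 158): 1111111100110
Gen 10 (rule 218): 1111111111111
Gen 11 (rule 158): 1111111111110
Gen 12 (rule 218): 1111111111111
Gen 13 (rule 158): 1111111111110
Gen 14 (rule 218): 1111111111111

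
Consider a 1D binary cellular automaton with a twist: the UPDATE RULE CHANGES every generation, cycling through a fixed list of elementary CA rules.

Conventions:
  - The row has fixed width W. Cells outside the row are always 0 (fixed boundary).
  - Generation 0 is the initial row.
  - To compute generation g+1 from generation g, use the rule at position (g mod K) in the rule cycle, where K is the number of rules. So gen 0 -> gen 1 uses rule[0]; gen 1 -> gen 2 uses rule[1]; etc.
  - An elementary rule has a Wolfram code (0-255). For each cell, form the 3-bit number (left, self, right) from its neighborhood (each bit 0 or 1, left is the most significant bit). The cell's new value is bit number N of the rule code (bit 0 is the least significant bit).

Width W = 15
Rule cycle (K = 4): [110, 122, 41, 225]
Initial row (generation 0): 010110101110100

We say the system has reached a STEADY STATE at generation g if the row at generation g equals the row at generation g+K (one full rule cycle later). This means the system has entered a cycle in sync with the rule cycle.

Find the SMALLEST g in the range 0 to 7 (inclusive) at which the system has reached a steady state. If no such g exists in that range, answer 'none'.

Answer: none

Derivation:
Gen 0: 010110101110100
Gen 1 (rule 110): 111111111011100
Gen 2 (rule 122): 100000001110110
Gen 3 (rule 41): 001111101001100
Gen 4 (rule 225): 100111110000101
Gen 5 (rule 110): 101100010001111
Gen 6 (rule 122): 011110101011001
Gen 7 (rule 41): 010001010110000
Gen 8 (rule 225): 000100101010111
Gen 9 (rule 110): 001101111111101
Gen 10 (rule 122): 011111000000110
Gen 11 (rule 41): 010000011110100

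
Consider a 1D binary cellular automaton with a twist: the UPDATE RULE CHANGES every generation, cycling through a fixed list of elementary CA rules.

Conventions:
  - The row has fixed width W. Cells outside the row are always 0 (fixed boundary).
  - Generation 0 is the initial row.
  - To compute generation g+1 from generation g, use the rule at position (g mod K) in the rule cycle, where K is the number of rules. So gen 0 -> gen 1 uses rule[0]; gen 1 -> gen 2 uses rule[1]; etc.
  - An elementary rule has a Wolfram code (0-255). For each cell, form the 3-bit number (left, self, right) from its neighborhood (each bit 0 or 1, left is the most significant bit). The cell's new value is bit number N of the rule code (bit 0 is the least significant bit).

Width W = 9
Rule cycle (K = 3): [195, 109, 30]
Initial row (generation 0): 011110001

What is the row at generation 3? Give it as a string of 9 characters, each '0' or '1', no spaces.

Gen 0: 011110001
Gen 1 (rule 195): 101110110
Gen 2 (rule 109): 111011110
Gen 3 (rule 30): 100010001

Answer: 100010001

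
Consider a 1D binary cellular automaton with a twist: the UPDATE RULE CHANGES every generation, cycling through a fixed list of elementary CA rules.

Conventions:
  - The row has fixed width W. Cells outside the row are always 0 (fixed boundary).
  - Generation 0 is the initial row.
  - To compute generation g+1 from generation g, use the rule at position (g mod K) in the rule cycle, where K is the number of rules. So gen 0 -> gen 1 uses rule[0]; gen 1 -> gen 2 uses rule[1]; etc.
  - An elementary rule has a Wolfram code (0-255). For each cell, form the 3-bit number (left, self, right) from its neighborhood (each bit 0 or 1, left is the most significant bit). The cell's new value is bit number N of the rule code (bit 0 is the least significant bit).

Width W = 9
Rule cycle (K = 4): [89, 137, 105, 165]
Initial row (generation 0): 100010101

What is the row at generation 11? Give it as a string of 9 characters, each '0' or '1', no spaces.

Gen 0: 100010101
Gen 1 (rule 89): 011000000
Gen 2 (rule 137): 010011111
Gen 3 (rule 105): 000010001
Gen 4 (rule 165): 111010101
Gen 5 (rule 89): 101000000
Gen 6 (rule 137): 000011111
Gen 7 (rule 105): 111010001
Gen 8 (rule 165): 010110101
Gen 9 (rule 89): 000110000
Gen 10 (rule 137): 110100111
Gen 11 (rule 105): 111000101

Answer: 111000101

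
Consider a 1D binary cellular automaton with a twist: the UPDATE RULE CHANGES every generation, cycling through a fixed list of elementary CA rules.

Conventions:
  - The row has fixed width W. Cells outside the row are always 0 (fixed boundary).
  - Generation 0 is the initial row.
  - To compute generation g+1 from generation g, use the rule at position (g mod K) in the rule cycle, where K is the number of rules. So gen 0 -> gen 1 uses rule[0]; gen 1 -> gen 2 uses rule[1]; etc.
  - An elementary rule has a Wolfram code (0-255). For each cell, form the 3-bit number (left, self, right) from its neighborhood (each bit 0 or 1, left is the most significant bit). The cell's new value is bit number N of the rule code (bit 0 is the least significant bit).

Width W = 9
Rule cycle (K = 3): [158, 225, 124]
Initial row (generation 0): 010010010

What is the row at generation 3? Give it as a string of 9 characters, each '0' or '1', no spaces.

Gen 0: 010010010
Gen 1 (rule 158): 111111111
Gen 2 (rule 225): 011111111
Gen 3 (rule 124): 010000001

Answer: 010000001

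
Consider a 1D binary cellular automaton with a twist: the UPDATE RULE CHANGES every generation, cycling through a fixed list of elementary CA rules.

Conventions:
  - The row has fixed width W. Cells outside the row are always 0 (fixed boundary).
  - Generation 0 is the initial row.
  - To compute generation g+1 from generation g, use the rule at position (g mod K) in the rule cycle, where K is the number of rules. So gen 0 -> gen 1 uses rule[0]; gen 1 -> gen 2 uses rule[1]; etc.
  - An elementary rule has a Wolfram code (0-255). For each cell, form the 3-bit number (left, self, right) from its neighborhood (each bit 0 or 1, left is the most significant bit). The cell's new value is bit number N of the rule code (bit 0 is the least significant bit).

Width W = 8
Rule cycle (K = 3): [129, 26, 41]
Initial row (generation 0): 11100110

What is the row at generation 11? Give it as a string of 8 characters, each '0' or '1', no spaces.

Gen 0: 11100110
Gen 1 (rule 129): 01000000
Gen 2 (rule 26): 10100000
Gen 3 (rule 41): 01001111
Gen 4 (rule 129): 00000110
Gen 5 (rule 26): 00001101
Gen 6 (rule 41): 11101010
Gen 7 (rule 129): 01000000
Gen 8 (rule 26): 10100000
Gen 9 (rule 41): 01001111
Gen 10 (rule 129): 00000110
Gen 11 (rule 26): 00001101

Answer: 00001101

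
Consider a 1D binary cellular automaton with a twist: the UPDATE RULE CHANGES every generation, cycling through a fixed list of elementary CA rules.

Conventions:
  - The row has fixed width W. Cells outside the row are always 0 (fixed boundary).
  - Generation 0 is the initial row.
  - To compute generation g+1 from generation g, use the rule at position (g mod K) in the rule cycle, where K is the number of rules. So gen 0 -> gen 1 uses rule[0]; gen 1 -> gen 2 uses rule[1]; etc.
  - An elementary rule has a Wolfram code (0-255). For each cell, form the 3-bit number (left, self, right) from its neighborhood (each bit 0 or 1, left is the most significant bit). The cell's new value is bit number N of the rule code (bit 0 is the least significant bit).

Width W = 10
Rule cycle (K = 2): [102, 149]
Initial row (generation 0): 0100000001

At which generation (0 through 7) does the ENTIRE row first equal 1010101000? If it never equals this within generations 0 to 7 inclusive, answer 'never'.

Gen 0: 0100000001
Gen 1 (rule 102): 1100000011
Gen 2 (rule 149): 0011111000
Gen 3 (rule 102): 0100001000
Gen 4 (rule 149): 0111101111
Gen 5 (rule 102): 1000110001
Gen 6 (rule 149): 1110001101
Gen 7 (rule 102): 0010010111

Answer: never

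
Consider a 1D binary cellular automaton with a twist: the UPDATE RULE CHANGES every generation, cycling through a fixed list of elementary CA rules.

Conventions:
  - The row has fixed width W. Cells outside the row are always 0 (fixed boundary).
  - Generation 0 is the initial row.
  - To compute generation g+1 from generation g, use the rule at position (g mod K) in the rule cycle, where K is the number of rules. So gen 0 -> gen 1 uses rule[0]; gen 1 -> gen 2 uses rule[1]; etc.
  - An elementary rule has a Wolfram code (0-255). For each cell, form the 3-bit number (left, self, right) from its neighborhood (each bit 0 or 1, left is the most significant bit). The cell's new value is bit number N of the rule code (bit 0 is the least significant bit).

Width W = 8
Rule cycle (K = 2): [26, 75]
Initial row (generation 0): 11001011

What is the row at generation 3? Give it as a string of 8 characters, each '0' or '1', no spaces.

Answer: 01100010

Derivation:
Gen 0: 11001011
Gen 1 (rule 26): 10110010
Gen 2 (rule 75): 00110100
Gen 3 (rule 26): 01100010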